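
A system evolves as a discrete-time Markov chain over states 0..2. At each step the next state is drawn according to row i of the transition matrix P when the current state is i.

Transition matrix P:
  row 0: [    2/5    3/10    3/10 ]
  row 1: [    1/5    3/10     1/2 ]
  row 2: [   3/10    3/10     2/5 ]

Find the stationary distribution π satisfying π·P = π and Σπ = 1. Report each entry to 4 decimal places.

π = [0.3000, 0.3000, 0.4000]

Balance equations π_j = Σ_i π_i·P[i][j]:
  π_0 = 2/5·π_0 + 1/5·π_1 + 3/10·π_2
  π_1 = 3/10·π_0 + 3/10·π_1 + 3/10·π_2
  normalize: π_0 + π_1 + π_2 = 1
Solving the linear system gives exactly π = [3/10, 3/10, 2/5].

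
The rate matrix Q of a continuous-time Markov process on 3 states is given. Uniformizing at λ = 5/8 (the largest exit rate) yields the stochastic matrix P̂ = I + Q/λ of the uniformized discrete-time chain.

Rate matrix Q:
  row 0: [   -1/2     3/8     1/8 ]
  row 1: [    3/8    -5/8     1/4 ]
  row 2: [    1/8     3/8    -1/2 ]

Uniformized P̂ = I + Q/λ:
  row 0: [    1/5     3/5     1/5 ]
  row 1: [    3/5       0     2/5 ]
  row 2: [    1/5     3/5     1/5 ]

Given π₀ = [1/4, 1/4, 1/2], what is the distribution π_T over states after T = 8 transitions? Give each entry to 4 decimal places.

π = [0.3514, 0.3729, 0.2757]

t=0: π = [0.2500, 0.2500, 0.5000]
t=1: π = [0.3000, 0.4500, 0.2500]
t=2: π = [0.3800, 0.3300, 0.2900]
t=3: π = [0.3320, 0.4020, 0.2660]
t=4: π = [0.3608, 0.3588, 0.2804]
t=5: π = [0.3435, 0.3847, 0.2718]
t=6: π = [0.3539, 0.3692, 0.2769]
t=7: π = [0.3477, 0.3785, 0.2738]
t=8: π = [0.3514, 0.3729, 0.2757]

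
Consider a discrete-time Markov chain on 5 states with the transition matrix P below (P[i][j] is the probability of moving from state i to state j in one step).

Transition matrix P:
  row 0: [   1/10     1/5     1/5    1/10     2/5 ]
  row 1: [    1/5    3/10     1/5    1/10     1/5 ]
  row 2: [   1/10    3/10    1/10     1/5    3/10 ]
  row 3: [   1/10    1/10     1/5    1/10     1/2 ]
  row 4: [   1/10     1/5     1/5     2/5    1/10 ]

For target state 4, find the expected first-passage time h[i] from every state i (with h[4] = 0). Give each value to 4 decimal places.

First-step conditioning: h[4] = 0; for i ≠ 4, h[i] = 1 + Σ_k P[i][k]·h[k].
  h[0] = 1 + 1/10·h[0] + 1/5·h[1] + 1/5·h[2] + 1/10·h[3]
  h[1] = 1 + 1/5·h[0] + 3/10·h[1] + 1/5·h[2] + 1/10·h[3]
  h[2] = 1 + 1/10·h[0] + 3/10·h[1] + 1/10·h[2] + 1/5·h[3]
  h[3] = 1 + 1/10·h[0] + 1/10·h[1] + 1/5·h[2] + 1/10·h[3]
Solving the 4×4 linear system over states ≠ 4 gives exactly h = [900/313, 1100/313, 990/313, 790/313, 0] (h[4] = 0 is the target).

h = [2.8754, 3.5144, 3.1629, 2.5240, 0.0000]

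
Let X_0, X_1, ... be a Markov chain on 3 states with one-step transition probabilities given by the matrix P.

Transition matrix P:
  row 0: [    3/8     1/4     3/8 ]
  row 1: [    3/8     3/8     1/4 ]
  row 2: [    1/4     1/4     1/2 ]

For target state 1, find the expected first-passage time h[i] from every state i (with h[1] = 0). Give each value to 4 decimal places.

First-step conditioning: h[1] = 0; for i ≠ 1, h[i] = 1 + Σ_k P[i][k]·h[k].
  h[0] = 1 + 3/8·h[0] + 3/8·h[2]
  h[2] = 1 + 1/4·h[0] + 1/2·h[2]
Solving the 2×2 linear system over states ≠ 1 gives exactly h = [4, 0, 4] (h[1] = 0 is the target).

h = [4.0000, 0.0000, 4.0000]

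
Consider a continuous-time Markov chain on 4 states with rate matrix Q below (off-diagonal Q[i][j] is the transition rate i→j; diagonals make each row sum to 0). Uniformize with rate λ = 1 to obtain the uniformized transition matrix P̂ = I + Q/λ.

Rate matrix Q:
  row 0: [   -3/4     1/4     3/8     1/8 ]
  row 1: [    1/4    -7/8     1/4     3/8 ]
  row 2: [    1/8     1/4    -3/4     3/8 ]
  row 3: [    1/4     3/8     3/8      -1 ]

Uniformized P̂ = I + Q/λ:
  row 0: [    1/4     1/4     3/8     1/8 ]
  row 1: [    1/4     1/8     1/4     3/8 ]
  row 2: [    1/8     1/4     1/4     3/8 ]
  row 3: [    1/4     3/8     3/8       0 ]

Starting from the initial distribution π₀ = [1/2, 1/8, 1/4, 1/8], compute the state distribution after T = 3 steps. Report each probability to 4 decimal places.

t=0: π = [0.5000, 0.1250, 0.2500, 0.1250]
t=1: π = [0.2188, 0.2500, 0.3281, 0.2031]
t=2: π = [0.2090, 0.2441, 0.3027, 0.2441]
t=3: π = [0.2122, 0.2500, 0.3066, 0.2312]

π = [0.2122, 0.2500, 0.3066, 0.2312]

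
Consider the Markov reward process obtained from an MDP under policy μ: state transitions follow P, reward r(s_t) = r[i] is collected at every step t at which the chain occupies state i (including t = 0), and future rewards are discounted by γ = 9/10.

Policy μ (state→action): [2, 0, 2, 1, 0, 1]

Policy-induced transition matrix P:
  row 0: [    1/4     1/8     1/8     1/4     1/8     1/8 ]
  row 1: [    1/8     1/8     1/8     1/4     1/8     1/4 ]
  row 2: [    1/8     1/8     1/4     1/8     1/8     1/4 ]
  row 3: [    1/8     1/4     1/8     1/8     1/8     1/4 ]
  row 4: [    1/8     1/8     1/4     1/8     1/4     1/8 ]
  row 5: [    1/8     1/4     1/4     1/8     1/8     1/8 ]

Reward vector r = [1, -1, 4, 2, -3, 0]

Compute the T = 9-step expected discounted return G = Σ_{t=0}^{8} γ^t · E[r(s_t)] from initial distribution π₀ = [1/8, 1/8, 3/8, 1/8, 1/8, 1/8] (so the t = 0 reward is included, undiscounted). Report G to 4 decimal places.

G = 4.6840

t=0: π = [0.1250, 0.1250, 0.3750, 0.1250, 0.1250, 0.1250], E[r] = 1.3750, γ^t·E[r] = 1.375000, running G = 1.375000
t=1: π = [0.1406, 0.1563, 0.2031, 0.1563, 0.1406, 0.2031], E[r] = 0.6875, γ^t·E[r] = 0.618750, running G = 1.993750
t=2: π = [0.1426, 0.1699, 0.1934, 0.1621, 0.1426, 0.1895], E[r] = 0.6426, γ^t·E[r] = 0.520488, running G = 2.514238
t=3: π = [0.1428, 0.1689, 0.1907, 0.1641, 0.1428, 0.1907], E[r] = 0.6362, γ^t·E[r] = 0.463812, running G = 2.978050
t=4: π = [0.1429, 0.1693, 0.1905, 0.1640, 0.1429, 0.1905], E[r] = 0.6350, γ^t·E[r] = 0.416610, running G = 3.394660
t=5: π = [0.1429, 0.1693, 0.1905, 0.1640, 0.1429, 0.1905], E[r] = 0.6349, γ^t·E[r] = 0.374931, running G = 3.769591
t=6: π = [0.1429, 0.1693, 0.1905, 0.1640, 0.1429, 0.1905], E[r] = 0.6349, γ^t·E[r] = 0.337423, running G = 4.107014
t=7: π = [0.1429, 0.1693, 0.1905, 0.1640, 0.1429, 0.1905], E[r] = 0.6349, γ^t·E[r] = 0.303681, running G = 4.410695
t=8: π = [0.1429, 0.1693, 0.1905, 0.1640, 0.1429, 0.1905], E[r] = 0.6349, γ^t·E[r] = 0.273313, running G = 4.684007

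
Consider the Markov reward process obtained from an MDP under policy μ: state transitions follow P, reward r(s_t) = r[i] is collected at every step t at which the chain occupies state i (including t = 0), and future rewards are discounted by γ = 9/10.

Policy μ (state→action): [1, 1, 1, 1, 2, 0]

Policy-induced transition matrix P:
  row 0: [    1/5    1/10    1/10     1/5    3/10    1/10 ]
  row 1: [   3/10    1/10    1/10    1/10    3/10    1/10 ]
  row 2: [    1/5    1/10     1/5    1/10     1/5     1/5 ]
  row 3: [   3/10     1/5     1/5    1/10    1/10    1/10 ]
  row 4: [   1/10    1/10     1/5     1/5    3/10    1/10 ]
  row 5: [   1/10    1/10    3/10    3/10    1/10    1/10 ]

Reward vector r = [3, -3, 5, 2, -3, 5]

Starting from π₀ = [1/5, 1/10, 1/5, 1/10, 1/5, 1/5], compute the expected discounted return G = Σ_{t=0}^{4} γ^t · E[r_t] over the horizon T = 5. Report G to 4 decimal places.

G = 6.2678

t=0: π = [0.2000, 0.1000, 0.2000, 0.1000, 0.2000, 0.2000], E[r] = 1.9000, γ^t·E[r] = 1.900000, running G = 1.900000
t=1: π = [0.1800, 0.1100, 0.1900, 0.1800, 0.2200, 0.1200], E[r] = 1.4600, γ^t·E[r] = 1.314000, running G = 3.214000
t=2: π = [0.1950, 0.1180, 0.1830, 0.1640, 0.2210, 0.1190], E[r] = 1.4060, γ^t·E[r] = 1.138860, running G = 4.352860
t=3: π = [0.1942, 0.1164, 0.1806, 0.1654, 0.2251, 0.1183], E[r] = 1.3834, γ^t·E[r] = 1.008499, running G = 5.361359
t=4: π = [0.1938, 0.1165, 0.1808, 0.1656, 0.2252, 0.1181], E[r] = 1.3816, γ^t·E[r] = 0.906487, running G = 6.267846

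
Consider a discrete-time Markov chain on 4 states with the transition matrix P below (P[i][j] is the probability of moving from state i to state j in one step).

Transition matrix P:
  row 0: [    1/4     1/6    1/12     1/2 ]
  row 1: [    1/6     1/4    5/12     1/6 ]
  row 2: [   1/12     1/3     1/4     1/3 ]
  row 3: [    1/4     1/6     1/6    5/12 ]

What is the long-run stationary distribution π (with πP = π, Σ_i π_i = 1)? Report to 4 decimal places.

π = [0.1940, 0.2227, 0.2249, 0.3584]

Balance equations π_j = Σ_i π_i·P[i][j]:
  π_0 = 1/4·π_0 + 1/6·π_1 + 1/12·π_2 + 1/4·π_3
  π_1 = 1/6·π_0 + 1/4·π_1 + 1/3·π_2 + 1/6·π_3
  π_2 = 1/12·π_0 + 5/12·π_1 + 1/4·π_2 + 1/6·π_3
  normalize: π_0 + π_1 + π_2 + π_3 = 1
Solving the linear system gives exactly π = [263/1356, 151/678, 305/1356, 81/226].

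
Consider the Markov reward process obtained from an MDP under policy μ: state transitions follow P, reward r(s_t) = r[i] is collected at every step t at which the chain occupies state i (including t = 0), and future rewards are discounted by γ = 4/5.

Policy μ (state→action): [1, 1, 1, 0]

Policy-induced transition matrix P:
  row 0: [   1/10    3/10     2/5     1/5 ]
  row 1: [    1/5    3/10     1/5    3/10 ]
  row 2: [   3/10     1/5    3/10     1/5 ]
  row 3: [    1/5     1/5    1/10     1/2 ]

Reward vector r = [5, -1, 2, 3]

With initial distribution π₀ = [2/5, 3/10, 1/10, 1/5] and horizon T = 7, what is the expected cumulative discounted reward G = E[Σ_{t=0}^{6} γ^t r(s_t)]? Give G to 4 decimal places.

G = 8.8222

t=0: π = [0.4000, 0.3000, 0.1000, 0.2000], E[r] = 2.5000, γ^t·E[r] = 2.500000, running G = 2.500000
t=1: π = [0.1700, 0.2700, 0.2700, 0.2900], E[r] = 1.9900, γ^t·E[r] = 1.592000, running G = 4.092000
t=2: π = [0.2100, 0.2440, 0.2320, 0.3140], E[r] = 2.2120, γ^t·E[r] = 1.415680, running G = 5.507680
t=3: π = [0.2022, 0.2454, 0.2338, 0.3186], E[r] = 2.1890, γ^t·E[r] = 1.120768, running G = 6.628448
t=4: π = [0.2032, 0.2448, 0.2320, 0.3201], E[r] = 2.1953, γ^t·E[r] = 0.899203, running G = 7.527651
t=5: π = [0.2029, 0.2448, 0.2318, 0.3205], E[r] = 2.1948, γ^t·E[r] = 0.719184, running G = 8.246835
t=6: π = [0.2029, 0.2448, 0.2317, 0.3206], E[r] = 2.1950, γ^t·E[r] = 0.575409, running G = 8.822244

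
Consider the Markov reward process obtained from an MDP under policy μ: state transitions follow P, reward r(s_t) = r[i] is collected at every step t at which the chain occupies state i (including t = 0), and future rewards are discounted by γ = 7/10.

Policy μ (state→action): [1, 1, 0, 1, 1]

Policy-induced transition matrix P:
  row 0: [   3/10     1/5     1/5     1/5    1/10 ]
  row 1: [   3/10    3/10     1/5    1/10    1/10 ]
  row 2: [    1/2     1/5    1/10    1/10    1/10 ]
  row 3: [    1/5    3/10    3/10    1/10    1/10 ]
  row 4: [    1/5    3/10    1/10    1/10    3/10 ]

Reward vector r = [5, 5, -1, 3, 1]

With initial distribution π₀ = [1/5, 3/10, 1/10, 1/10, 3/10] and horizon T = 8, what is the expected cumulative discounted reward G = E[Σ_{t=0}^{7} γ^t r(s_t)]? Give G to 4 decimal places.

G = 9.6994

t=0: π = [0.2000, 0.3000, 0.1000, 0.1000, 0.3000], E[r] = 3.0000, γ^t·E[r] = 3.000000, running G = 3.000000
t=1: π = [0.2800, 0.2700, 0.1700, 0.1200, 0.1600], E[r] = 3.1000, γ^t·E[r] = 2.170000, running G = 5.170000
t=2: π = [0.3060, 0.2550, 0.1790, 0.1280, 0.1320], E[r] = 3.1420, γ^t·E[r] = 1.539580, running G = 6.709580
t=3: π = [0.3098, 0.2515, 0.1817, 0.1306, 0.1264], E[r] = 3.1430, γ^t·E[r] = 1.078049, running G = 7.787629
t=4: π = [0.3106, 0.2509, 0.1823, 0.1310, 0.1253], E[r] = 3.1434, γ^t·E[r] = 0.754735, running G = 8.542364
t=5: π = [0.3108, 0.2507, 0.1823, 0.1311, 0.1251], E[r] = 3.1436, γ^t·E[r] = 0.528341, running G = 9.070705
t=6: π = [0.3109, 0.2507, 0.1824, 0.1311, 0.1250], E[r] = 3.1436, γ^t·E[r] = 0.369841, running G = 9.440546
t=7: π = [0.3109, 0.2507, 0.1824, 0.1311, 0.1250], E[r] = 3.1436, γ^t·E[r] = 0.258889, running G = 9.699435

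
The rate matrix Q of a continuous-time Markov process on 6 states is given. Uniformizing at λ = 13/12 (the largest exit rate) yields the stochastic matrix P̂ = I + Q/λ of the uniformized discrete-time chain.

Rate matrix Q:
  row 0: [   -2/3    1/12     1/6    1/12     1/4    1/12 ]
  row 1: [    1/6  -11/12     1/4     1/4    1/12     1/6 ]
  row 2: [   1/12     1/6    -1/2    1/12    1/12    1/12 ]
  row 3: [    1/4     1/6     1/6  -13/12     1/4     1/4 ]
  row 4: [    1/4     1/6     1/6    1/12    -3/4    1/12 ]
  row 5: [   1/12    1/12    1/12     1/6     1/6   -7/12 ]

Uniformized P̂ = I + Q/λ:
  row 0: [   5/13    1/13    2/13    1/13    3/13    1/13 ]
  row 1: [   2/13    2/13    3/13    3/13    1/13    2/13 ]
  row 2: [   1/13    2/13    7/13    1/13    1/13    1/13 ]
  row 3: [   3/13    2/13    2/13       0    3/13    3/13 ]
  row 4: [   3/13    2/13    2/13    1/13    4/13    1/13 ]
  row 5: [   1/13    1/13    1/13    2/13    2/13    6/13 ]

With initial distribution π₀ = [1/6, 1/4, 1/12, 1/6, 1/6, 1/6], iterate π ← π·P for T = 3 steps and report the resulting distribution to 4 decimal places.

t=0: π = [0.1667, 0.2500, 0.0833, 0.1667, 0.1667, 0.1667]
t=1: π = [0.1987, 0.1282, 0.1923, 0.1154, 0.1795, 0.1859]
t=2: π = [0.1933, 0.1243, 0.2234, 0.1021, 0.1810, 0.1760]
t=3: π = [0.1895, 0.1254, 0.2358, 0.1017, 0.1777, 0.1699]

π = [0.1895, 0.1254, 0.2358, 0.1017, 0.1777, 0.1699]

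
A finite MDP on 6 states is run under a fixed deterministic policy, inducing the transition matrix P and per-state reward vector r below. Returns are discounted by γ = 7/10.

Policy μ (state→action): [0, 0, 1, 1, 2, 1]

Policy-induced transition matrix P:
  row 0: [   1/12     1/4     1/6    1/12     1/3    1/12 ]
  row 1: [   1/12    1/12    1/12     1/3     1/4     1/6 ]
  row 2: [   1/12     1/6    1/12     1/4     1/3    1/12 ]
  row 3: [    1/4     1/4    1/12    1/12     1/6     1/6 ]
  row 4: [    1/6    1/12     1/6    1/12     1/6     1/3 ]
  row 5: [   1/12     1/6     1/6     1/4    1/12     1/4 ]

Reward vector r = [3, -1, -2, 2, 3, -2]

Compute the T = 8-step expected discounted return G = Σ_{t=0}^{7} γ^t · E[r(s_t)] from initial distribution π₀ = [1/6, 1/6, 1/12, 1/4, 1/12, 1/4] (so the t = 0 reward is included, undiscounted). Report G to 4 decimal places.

t=0: π = [0.1667, 0.1667, 0.0833, 0.2500, 0.0833, 0.2500], E[r] = 0.4167, γ^t·E[r] = 0.416667, running G = 0.416667
t=1: π = [0.1319, 0.1806, 0.1250, 0.1806, 0.2014, 0.1806], E[r] = 0.5694, γ^t·E[r] = 0.398611, running G = 0.815278
t=2: π = [0.1302, 0.1609, 0.1262, 0.1794, 0.2095, 0.1939], E[r] = 0.5770, γ^t·E[r] = 0.282714, running G = 1.097992
t=3: π = [0.1307, 0.1616, 0.1278, 0.1769, 0.2066, 0.1964], E[r] = 0.5558, γ^t·E[r] = 0.190655, running G = 1.288647
t=4: π = [0.1300, 0.1616, 0.1278, 0.1778, 0.2069, 0.1959], E[r] = 0.5571, γ^t·E[r] = 0.133757, running G = 1.422404
t=5: π = [0.1302, 0.1616, 0.1277, 0.1777, 0.2068, 0.1960], E[r] = 0.5573, γ^t·E[r] = 0.093661, running G = 1.516066
t=6: π = [0.1302, 0.1616, 0.1277, 0.1777, 0.2068, 0.1960], E[r] = 0.5572, γ^t·E[r] = 0.065559, running G = 1.581624
t=7: π = [0.1302, 0.1616, 0.1277, 0.1777, 0.2068, 0.1960], E[r] = 0.5573, γ^t·E[r] = 0.045892, running G = 1.627517

G = 1.6275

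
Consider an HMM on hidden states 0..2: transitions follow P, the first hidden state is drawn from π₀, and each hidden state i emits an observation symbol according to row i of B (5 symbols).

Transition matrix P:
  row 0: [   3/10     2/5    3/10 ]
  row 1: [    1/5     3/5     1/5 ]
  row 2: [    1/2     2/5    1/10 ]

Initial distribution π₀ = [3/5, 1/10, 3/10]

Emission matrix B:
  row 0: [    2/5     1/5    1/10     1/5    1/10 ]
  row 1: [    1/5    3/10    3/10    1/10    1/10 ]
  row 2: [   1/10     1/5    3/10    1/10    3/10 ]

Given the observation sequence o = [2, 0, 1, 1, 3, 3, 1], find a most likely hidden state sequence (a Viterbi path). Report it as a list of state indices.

t=0: δ = [6.000e-02, 3.000e-02, 9.000e-02]  (obs o_0=2)
t=1: δ = [1.800e-02, 7.200e-03, 1.800e-03]  ψ = [2, 2, 0]  (obs o_1=0)
t=2: δ = [1.080e-03, 2.160e-03, 1.080e-03]  ψ = [0, 0, 0]  (obs o_2=1)
t=3: δ = [1.080e-04, 3.888e-04, 8.640e-05]  ψ = [2, 1, 1]  (obs o_3=1)
t=4: δ = [1.555e-05, 2.333e-05, 7.776e-06]  ψ = [1, 1, 1]  (obs o_4=3)
t=5: δ = [9.331e-07, 1.400e-06, 4.666e-07]  ψ = [0, 1, 0]  (obs o_5=3)
t=6: δ = [5.599e-08, 2.519e-07, 5.599e-08]  ψ = [0, 1, 0]  (obs o_6=1)
backtrack: best end state = 1; path = [2, 0, 1, 1, 1, 1, 1]

path = [2, 0, 1, 1, 1, 1, 1]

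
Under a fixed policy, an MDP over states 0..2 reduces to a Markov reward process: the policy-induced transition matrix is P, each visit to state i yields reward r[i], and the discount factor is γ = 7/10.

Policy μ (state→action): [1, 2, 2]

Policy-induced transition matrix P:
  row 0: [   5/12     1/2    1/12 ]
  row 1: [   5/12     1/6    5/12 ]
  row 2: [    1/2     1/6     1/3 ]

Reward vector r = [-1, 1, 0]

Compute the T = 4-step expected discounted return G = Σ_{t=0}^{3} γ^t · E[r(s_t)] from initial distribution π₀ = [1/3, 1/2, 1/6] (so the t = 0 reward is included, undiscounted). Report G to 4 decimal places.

G = -0.0468

t=0: π = [0.3333, 0.5000, 0.1667], E[r] = 0.1667, γ^t·E[r] = 0.166667, running G = 0.166667
t=1: π = [0.4306, 0.2778, 0.2917], E[r] = -0.1528, γ^t·E[r] = -0.106944, running G = 0.059722
t=2: π = [0.4410, 0.3102, 0.2488], E[r] = -0.1308, γ^t·E[r] = -0.064086, running G = -0.004363
t=3: π = [0.4374, 0.3137, 0.2489], E[r] = -0.1237, γ^t·E[r] = -0.042445, running G = -0.046808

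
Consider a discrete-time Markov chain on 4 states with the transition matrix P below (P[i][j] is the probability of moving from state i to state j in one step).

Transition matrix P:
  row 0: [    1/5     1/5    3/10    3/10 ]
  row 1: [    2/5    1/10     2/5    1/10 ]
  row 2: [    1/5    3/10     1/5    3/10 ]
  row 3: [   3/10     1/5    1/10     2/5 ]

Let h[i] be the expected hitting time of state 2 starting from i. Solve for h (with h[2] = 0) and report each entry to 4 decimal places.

h = [3.8521, 3.3463, 0.0000, 4.7082]

First-step conditioning: h[2] = 0; for i ≠ 2, h[i] = 1 + Σ_k P[i][k]·h[k].
  h[0] = 1 + 1/5·h[0] + 1/5·h[1] + 3/10·h[3]
  h[1] = 1 + 2/5·h[0] + 1/10·h[1] + 1/10·h[3]
  h[3] = 1 + 3/10·h[0] + 1/5·h[1] + 2/5·h[3]
Solving the 3×3 linear system over states ≠ 2 gives exactly h = [990/257, 860/257, 0, 1210/257] (h[2] = 0 is the target).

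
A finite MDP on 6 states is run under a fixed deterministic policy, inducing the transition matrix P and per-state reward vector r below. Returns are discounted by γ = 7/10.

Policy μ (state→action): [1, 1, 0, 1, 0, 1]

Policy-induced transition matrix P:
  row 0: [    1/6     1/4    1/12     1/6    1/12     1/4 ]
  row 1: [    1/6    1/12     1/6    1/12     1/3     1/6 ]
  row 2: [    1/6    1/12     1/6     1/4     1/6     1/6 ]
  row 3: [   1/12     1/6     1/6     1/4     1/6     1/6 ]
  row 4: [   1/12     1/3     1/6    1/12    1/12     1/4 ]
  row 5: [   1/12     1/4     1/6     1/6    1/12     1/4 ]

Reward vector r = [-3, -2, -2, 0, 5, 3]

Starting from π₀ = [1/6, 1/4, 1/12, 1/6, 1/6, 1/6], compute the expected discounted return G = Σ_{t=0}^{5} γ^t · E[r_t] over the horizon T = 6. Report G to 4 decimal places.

G = 0.8697

t=0: π = [0.1667, 0.2500, 0.0833, 0.1667, 0.1667, 0.1667], E[r] = 0.1667, γ^t·E[r] = 0.166667, running G = 0.166667
t=1: π = [0.1250, 0.1944, 0.1528, 0.1528, 0.1667, 0.2083], E[r] = 0.3889, γ^t·E[r] = 0.272222, running G = 0.438889
t=2: π = [0.1227, 0.1933, 0.1563, 0.1620, 0.1574, 0.2083], E[r] = 0.3449, γ^t·E[r] = 0.169005, running G = 0.607894
t=3: π = [0.1227, 0.1914, 0.1564, 0.1640, 0.1582, 0.2074], E[r] = 0.3493, γ^t·E[r] = 0.119825, running G = 0.727719
t=4: π = [0.1225, 0.1916, 0.1564, 0.1642, 0.1579, 0.2074], E[r] = 0.3478, γ^t·E[r] = 0.083511, running G = 0.811229
t=5: π = [0.1225, 0.1915, 0.1565, 0.1643, 0.1579, 0.2073], E[r] = 0.3482, γ^t·E[r] = 0.058519, running G = 0.869748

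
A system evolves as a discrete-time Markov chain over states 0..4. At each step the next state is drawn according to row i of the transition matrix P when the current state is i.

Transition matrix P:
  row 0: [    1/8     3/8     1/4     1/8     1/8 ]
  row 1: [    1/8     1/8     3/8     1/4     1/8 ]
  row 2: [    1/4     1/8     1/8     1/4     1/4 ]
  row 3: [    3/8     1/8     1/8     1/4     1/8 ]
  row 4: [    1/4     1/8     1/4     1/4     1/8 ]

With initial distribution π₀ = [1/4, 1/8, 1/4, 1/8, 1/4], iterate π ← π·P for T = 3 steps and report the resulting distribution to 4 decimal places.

π = [0.2271, 0.1816, 0.2173, 0.2217, 0.1523]

t=0: π = [0.2500, 0.1250, 0.2500, 0.1250, 0.2500]
t=1: π = [0.2188, 0.1875, 0.2188, 0.2188, 0.1563]
t=2: π = [0.2266, 0.1797, 0.2188, 0.2227, 0.1523]
t=3: π = [0.2271, 0.1816, 0.2173, 0.2217, 0.1523]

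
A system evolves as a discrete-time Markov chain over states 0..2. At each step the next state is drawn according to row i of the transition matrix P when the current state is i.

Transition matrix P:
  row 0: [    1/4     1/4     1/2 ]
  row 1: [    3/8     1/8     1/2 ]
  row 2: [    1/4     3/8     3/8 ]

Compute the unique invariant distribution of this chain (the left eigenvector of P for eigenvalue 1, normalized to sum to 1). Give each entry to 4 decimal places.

Balance equations π_j = Σ_i π_i·P[i][j]:
  π_0 = 1/4·π_0 + 3/8·π_1 + 1/4·π_2
  π_1 = 1/4·π_0 + 1/8·π_1 + 3/8·π_2
  normalize: π_0 + π_1 + π_2 = 1
Solving the linear system gives exactly π = [23/81, 22/81, 4/9].

π = [0.2840, 0.2716, 0.4444]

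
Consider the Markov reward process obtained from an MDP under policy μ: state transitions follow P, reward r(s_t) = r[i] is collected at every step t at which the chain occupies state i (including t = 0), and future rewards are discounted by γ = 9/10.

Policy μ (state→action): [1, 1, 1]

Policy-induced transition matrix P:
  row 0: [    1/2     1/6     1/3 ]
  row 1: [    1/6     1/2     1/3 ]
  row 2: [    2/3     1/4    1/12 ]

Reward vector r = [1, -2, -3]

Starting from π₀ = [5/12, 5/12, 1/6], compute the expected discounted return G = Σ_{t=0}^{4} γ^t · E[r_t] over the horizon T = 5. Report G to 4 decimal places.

G = -3.9711

t=0: π = [0.4167, 0.4167, 0.1667], E[r] = -0.9167, γ^t·E[r] = -0.916667, running G = -0.916667
t=1: π = [0.3889, 0.3194, 0.2917], E[r] = -1.1250, γ^t·E[r] = -1.012500, running G = -1.929167
t=2: π = [0.4421, 0.2975, 0.2604], E[r] = -0.9340, γ^t·E[r] = -0.756563, running G = -2.685729
t=3: π = [0.4443, 0.2875, 0.2682], E[r] = -0.9355, γ^t·E[r] = -0.681961, running G = -3.367690
t=4: π = [0.4489, 0.2849, 0.2663], E[r] = -0.9197, γ^t·E[r] = -0.603403, running G = -3.971093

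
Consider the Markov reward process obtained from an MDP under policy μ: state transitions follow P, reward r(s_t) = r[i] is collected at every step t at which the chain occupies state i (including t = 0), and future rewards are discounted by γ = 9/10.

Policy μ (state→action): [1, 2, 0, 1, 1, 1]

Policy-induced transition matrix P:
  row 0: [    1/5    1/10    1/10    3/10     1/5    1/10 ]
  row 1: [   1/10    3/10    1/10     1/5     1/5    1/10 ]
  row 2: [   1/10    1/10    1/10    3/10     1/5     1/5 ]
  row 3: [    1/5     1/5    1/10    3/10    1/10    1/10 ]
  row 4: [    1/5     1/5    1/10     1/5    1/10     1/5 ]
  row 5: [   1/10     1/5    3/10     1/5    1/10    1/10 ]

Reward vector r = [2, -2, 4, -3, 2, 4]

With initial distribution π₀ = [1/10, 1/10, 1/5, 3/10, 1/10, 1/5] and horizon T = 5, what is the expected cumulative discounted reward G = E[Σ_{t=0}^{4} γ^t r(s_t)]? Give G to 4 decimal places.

G = 2.4115

t=0: π = [0.1000, 0.1000, 0.2000, 0.3000, 0.1000, 0.2000], E[r] = 0.9000, γ^t·E[r] = 0.900000, running G = 0.900000
t=1: π = [0.1500, 0.1800, 0.1400, 0.2600, 0.1400, 0.1300], E[r] = 0.5200, γ^t·E[r] = 0.468000, running G = 1.368000
t=2: π = [0.1550, 0.1890, 0.1260, 0.2550, 0.1470, 0.1280], E[r] = 0.4770, γ^t·E[r] = 0.386370, running G = 1.754370
t=3: π = [0.1557, 0.1908, 0.1256, 0.2536, 0.1470, 0.1273], E[r] = 0.4746, γ^t·E[r] = 0.345983, running G = 2.100353
t=4: π = [0.1556, 0.1910, 0.1255, 0.2535, 0.1472, 0.1273], E[r] = 0.4742, γ^t·E[r] = 0.311116, running G = 2.411469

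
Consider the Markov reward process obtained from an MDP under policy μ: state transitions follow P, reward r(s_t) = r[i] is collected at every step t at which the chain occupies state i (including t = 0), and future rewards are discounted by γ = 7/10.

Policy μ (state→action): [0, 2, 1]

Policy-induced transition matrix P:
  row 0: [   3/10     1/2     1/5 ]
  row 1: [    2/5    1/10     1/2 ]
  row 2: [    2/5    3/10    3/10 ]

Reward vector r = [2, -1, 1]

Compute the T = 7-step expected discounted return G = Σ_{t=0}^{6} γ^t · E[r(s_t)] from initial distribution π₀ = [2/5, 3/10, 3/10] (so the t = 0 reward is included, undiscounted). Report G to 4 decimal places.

t=0: π = [0.4000, 0.3000, 0.3000], E[r] = 0.8000, γ^t·E[r] = 0.800000, running G = 0.800000
t=1: π = [0.3600, 0.3200, 0.3200], E[r] = 0.7200, γ^t·E[r] = 0.504000, running G = 1.304000
t=2: π = [0.3640, 0.3080, 0.3280], E[r] = 0.7480, γ^t·E[r] = 0.366520, running G = 1.670520
t=3: π = [0.3636, 0.3112, 0.3252], E[r] = 0.7412, γ^t·E[r] = 0.254232, running G = 1.924752
t=4: π = [0.3636, 0.3105, 0.3259], E[r] = 0.7427, γ^t·E[r] = 0.178317, running G = 2.103069
t=5: π = [0.3636, 0.3106, 0.3257], E[r] = 0.7424, γ^t·E[r] = 0.124770, running G = 2.227840
t=6: π = [0.3636, 0.3106, 0.3258], E[r] = 0.7424, γ^t·E[r] = 0.087347, running G = 2.315186

G = 2.3152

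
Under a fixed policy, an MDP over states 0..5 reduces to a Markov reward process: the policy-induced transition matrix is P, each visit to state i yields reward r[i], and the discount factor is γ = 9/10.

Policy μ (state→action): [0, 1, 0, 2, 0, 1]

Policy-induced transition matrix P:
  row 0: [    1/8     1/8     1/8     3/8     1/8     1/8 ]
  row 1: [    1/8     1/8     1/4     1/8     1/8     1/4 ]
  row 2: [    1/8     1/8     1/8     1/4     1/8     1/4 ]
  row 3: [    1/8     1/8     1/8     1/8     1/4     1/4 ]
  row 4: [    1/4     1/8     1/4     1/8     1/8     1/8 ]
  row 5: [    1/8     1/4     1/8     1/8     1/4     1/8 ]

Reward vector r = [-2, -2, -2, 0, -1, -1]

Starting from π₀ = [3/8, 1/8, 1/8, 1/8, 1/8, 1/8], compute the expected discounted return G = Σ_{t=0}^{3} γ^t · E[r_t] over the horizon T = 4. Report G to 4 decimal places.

G = -4.5473

t=0: π = [0.3750, 0.1250, 0.1250, 0.1250, 0.1250, 0.1250], E[r] = -1.5000, γ^t·E[r] = -1.500000, running G = -1.500000
t=1: π = [0.1406, 0.1406, 0.1563, 0.2344, 0.1563, 0.1719], E[r] = -1.2031, γ^t·E[r] = -1.082813, running G = -2.582813
t=2: π = [0.1445, 0.1465, 0.1621, 0.1797, 0.1758, 0.1914], E[r] = -1.2734, γ^t·E[r] = -1.031484, running G = -3.614297
t=3: π = [0.1470, 0.1489, 0.1653, 0.1814, 0.1714, 0.1860], E[r] = -1.2798, γ^t·E[r] = -0.932963, running G = -4.547260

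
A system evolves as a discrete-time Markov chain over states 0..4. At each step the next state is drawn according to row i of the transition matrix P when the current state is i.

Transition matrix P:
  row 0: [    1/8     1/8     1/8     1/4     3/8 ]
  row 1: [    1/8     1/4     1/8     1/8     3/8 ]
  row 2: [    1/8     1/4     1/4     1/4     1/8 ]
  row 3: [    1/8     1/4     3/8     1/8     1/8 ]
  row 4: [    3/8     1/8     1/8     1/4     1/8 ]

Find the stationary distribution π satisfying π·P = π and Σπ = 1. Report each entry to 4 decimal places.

Balance equations π_j = Σ_i π_i·P[i][j]:
  π_0 = 1/8·π_0 + 1/8·π_1 + 1/8·π_2 + 1/8·π_3 + 3/8·π_4
  π_1 = 1/8·π_0 + 1/4·π_1 + 1/4·π_2 + 1/4·π_3 + 1/8·π_4
  π_2 = 1/8·π_0 + 1/8·π_1 + 1/4·π_2 + 3/8·π_3 + 1/8·π_4
  π_3 = 1/4·π_0 + 1/8·π_1 + 1/4·π_2 + 1/8·π_3 + 1/4·π_4
  normalize: π_0 + π_1 + π_2 + π_3 + π_4 = 1
Solving the linear system gives exactly π = [9/50, 1/5, 1/5, 1/5, 11/50].

π = [0.1800, 0.2000, 0.2000, 0.2000, 0.2200]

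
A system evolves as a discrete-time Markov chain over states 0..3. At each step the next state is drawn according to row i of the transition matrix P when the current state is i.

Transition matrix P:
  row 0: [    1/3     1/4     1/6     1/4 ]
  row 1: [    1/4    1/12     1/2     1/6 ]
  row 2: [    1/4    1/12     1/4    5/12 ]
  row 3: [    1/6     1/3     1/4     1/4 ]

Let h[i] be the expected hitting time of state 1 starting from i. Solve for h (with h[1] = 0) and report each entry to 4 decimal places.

h = [4.1823, 0.0000, 4.8901, 3.8928]

First-step conditioning: h[1] = 0; for i ≠ 1, h[i] = 1 + Σ_k P[i][k]·h[k].
  h[0] = 1 + 1/3·h[0] + 1/6·h[2] + 1/4·h[3]
  h[2] = 1 + 1/4·h[0] + 1/4·h[2] + 5/12·h[3]
  h[3] = 1 + 1/6·h[0] + 1/4·h[2] + 1/4·h[3]
Solving the 3×3 linear system over states ≠ 1 gives exactly h = [1560/373, 0, 1824/373, 1452/373] (h[1] = 0 is the target).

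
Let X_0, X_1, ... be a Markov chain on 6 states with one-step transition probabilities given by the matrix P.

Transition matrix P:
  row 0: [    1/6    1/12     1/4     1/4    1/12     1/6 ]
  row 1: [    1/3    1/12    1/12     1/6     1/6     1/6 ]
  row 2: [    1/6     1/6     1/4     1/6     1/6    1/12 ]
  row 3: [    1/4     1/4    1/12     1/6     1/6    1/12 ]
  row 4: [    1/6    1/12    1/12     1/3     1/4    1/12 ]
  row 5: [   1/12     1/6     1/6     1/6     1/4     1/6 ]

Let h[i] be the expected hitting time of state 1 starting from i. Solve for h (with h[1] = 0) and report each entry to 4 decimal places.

h = [6.9079, 0.0000, 6.4529, 5.9530, 6.9486, 6.4566]

First-step conditioning: h[1] = 0; for i ≠ 1, h[i] = 1 + Σ_k P[i][k]·h[k].
  h[0] = 1 + 1/6·h[0] + 1/4·h[2] + 1/4·h[3] + 1/12·h[4] + 1/6·h[5]
  h[2] = 1 + 1/6·h[0] + 1/4·h[2] + 1/6·h[3] + 1/6·h[4] + 1/12·h[5]
  h[3] = 1 + 1/4·h[0] + 1/12·h[2] + 1/6·h[3] + 1/6·h[4] + 1/12·h[5]
  h[4] = 1 + 1/6·h[0] + 1/12·h[2] + 1/3·h[3] + 1/4·h[4] + 1/12·h[5]
  h[5] = 1 + 1/12·h[0] + 1/6·h[2] + 1/6·h[3] + 1/4·h[4] + 1/6·h[5]
Solving the 5×5 linear system over states ≠ 1 gives exactly h = [18686/2705, 0, 3491/541, 16103/2705, 18796/2705, 3493/541] (h[1] = 0 is the target).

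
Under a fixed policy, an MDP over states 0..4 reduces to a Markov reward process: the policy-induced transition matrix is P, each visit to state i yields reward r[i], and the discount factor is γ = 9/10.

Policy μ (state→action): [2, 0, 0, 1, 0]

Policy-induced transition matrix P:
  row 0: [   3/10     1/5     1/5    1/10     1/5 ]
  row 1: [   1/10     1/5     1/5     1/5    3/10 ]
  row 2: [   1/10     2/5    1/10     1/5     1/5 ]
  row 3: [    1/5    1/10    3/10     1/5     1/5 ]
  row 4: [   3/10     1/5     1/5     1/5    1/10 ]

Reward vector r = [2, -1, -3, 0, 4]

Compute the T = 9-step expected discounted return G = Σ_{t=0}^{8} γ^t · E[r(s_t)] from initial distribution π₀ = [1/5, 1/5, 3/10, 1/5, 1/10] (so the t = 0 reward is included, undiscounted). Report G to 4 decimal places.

G = 1.6877

t=0: π = [0.2000, 0.2000, 0.3000, 0.2000, 0.1000], E[r] = -0.3000, γ^t·E[r] = -0.300000, running G = -0.300000
t=1: π = [0.1800, 0.2400, 0.1900, 0.1800, 0.2100], E[r] = 0.3900, γ^t·E[r] = 0.351000, running G = 0.051000
t=2: π = [0.1960, 0.2200, 0.1990, 0.1820, 0.2030], E[r] = 0.3870, γ^t·E[r] = 0.313470, running G = 0.364470
t=3: π = [0.1980, 0.2216, 0.1983, 0.1804, 0.2017], E[r] = 0.3863, γ^t·E[r] = 0.281613, running G = 0.646083
t=4: π = [0.1980, 0.2216, 0.1982, 0.1802, 0.2020], E[r] = 0.3877, γ^t·E[r] = 0.254350, running G = 0.900433
t=5: π = [0.1980, 0.2216, 0.1982, 0.1802, 0.2020], E[r] = 0.3877, γ^t·E[r] = 0.228910, running G = 1.129343
t=6: π = [0.1980, 0.2216, 0.1982, 0.1802, 0.2020], E[r] = 0.3877, γ^t·E[r] = 0.206026, running G = 1.335369
t=7: π = [0.1980, 0.2216, 0.1982, 0.1802, 0.2020], E[r] = 0.3877, γ^t·E[r] = 0.185423, running G = 1.520792
t=8: π = [0.1980, 0.2216, 0.1982, 0.1802, 0.2020], E[r] = 0.3877, γ^t·E[r] = 0.166881, running G = 1.687673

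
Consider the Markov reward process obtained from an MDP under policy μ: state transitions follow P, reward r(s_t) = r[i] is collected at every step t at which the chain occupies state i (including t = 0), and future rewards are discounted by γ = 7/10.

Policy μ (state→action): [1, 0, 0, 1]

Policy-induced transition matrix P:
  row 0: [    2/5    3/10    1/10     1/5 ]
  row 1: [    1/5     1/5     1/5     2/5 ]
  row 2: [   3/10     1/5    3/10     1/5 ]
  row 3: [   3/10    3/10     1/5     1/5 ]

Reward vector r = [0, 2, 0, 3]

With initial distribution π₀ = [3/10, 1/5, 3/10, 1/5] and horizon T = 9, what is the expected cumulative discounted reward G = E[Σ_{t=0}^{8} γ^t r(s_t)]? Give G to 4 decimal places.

G = 3.7470

t=0: π = [0.3000, 0.2000, 0.3000, 0.2000], E[r] = 1.0000, γ^t·E[r] = 1.000000, running G = 1.000000
t=1: π = [0.3100, 0.2500, 0.2000, 0.2400], E[r] = 1.2200, γ^t·E[r] = 0.854000, running G = 1.854000
t=2: π = [0.3060, 0.2550, 0.1890, 0.2500], E[r] = 1.2600, γ^t·E[r] = 0.617400, running G = 2.471400
t=3: π = [0.3051, 0.2556, 0.1883, 0.2510], E[r] = 1.2642, γ^t·E[r] = 0.433621, running G = 2.905021
t=4: π = [0.3050, 0.2556, 0.1883, 0.2511], E[r] = 1.2646, γ^t·E[r] = 0.303626, running G = 3.208646
t=5: π = [0.3049, 0.2556, 0.1883, 0.2511], E[r] = 1.2646, γ^t·E[r] = 0.212538, running G = 3.421184
t=6: π = [0.3049, 0.2556, 0.1883, 0.2511], E[r] = 1.2646, γ^t·E[r] = 0.148776, running G = 3.569960
t=7: π = [0.3049, 0.2556, 0.1883, 0.2511], E[r] = 1.2646, γ^t·E[r] = 0.104143, running G = 3.674103
t=8: π = [0.3049, 0.2556, 0.1883, 0.2511], E[r] = 1.2646, γ^t·E[r] = 0.072900, running G = 3.747004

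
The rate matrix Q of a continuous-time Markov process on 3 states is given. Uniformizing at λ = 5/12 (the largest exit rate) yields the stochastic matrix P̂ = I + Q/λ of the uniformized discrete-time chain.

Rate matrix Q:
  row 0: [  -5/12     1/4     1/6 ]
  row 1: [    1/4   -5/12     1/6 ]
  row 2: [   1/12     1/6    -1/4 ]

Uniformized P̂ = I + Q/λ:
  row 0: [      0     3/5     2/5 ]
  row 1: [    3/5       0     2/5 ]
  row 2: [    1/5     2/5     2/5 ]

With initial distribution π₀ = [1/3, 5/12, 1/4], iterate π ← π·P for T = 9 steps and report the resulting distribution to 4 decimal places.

π = [0.2754, 0.3246, 0.4000]

t=0: π = [0.3333, 0.4167, 0.2500]
t=1: π = [0.3000, 0.3000, 0.4000]
t=2: π = [0.2600, 0.3400, 0.4000]
t=3: π = [0.2840, 0.3160, 0.4000]
t=4: π = [0.2696, 0.3304, 0.4000]
t=5: π = [0.2782, 0.3218, 0.4000]
t=6: π = [0.2731, 0.3269, 0.4000]
t=7: π = [0.2762, 0.3238, 0.4000]
t=8: π = [0.2743, 0.3257, 0.4000]
t=9: π = [0.2754, 0.3246, 0.4000]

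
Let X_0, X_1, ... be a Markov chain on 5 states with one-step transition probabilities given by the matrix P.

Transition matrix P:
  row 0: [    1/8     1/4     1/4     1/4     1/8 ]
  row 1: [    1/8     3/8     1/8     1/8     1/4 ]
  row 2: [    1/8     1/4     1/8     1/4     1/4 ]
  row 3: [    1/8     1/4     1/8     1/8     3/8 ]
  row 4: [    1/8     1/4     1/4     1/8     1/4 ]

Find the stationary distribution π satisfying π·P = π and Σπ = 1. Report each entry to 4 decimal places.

π = [0.1250, 0.2857, 0.1725, 0.1622, 0.2546]

Balance equations π_j = Σ_i π_i·P[i][j]:
  π_0 = 1/8·π_0 + 1/8·π_1 + 1/8·π_2 + 1/8·π_3 + 1/8·π_4
  π_1 = 1/4·π_0 + 3/8·π_1 + 1/4·π_2 + 1/4·π_3 + 1/4·π_4
  π_2 = 1/4·π_0 + 1/8·π_1 + 1/8·π_2 + 1/8·π_3 + 1/4·π_4
  π_3 = 1/4·π_0 + 1/8·π_1 + 1/4·π_2 + 1/8·π_3 + 1/8·π_4
  normalize: π_0 + π_1 + π_2 + π_3 + π_4 = 1
Solving the linear system gives exactly π = [1/8, 2/7, 705/4088, 663/4088, 1041/4088].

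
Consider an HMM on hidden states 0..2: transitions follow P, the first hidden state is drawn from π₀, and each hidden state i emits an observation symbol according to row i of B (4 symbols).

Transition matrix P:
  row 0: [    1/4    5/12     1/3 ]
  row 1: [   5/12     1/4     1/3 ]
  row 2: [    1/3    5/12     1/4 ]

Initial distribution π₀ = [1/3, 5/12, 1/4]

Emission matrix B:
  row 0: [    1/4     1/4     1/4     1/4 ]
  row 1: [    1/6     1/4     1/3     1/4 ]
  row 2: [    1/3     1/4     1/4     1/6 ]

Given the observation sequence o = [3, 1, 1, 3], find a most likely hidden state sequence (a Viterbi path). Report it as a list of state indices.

path = [1, 0, 1, 0]

t=0: δ = [8.333e-02, 1.042e-01, 4.167e-02]  (obs o_0=3)
t=1: δ = [1.085e-02, 8.681e-03, 8.681e-03]  ψ = [1, 0, 1]  (obs o_1=1)
t=2: δ = [9.042e-04, 1.130e-03, 9.042e-04]  ψ = [1, 0, 0]  (obs o_2=1)
t=3: δ = [1.177e-04, 9.419e-05, 6.279e-05]  ψ = [1, 0, 1]  (obs o_3=3)
backtrack: best end state = 0; path = [1, 0, 1, 0]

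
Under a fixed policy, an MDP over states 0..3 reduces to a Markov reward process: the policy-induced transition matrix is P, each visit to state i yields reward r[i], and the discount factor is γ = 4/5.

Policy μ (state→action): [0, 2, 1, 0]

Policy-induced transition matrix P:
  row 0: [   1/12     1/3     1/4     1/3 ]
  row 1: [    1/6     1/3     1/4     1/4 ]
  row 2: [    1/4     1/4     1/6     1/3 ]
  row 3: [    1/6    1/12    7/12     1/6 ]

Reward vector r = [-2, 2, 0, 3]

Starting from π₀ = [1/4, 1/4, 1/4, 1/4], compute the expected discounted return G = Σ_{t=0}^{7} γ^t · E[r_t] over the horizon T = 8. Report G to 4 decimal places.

G = 3.7256

t=0: π = [0.2500, 0.2500, 0.2500, 0.2500], E[r] = 0.7500, γ^t·E[r] = 0.750000, running G = 0.750000
t=1: π = [0.1667, 0.2500, 0.3125, 0.2708], E[r] = 0.9792, γ^t·E[r] = 0.783333, running G = 1.533333
t=2: π = [0.1788, 0.2396, 0.3142, 0.2674], E[r] = 0.9236, γ^t·E[r] = 0.591111, running G = 2.124444
t=3: π = [0.1780, 0.2403, 0.3129, 0.2688], E[r] = 0.9311, γ^t·E[r] = 0.476741, running G = 2.601185
t=4: π = [0.1779, 0.2401, 0.3135, 0.2685], E[r] = 0.9298, γ^t·E[r] = 0.380844, running G = 2.982030
t=5: π = [0.1780, 0.2401, 0.3134, 0.2686], E[r] = 0.9300, γ^t·E[r] = 0.304729, running G = 3.286758
t=6: π = [0.1780, 0.2401, 0.3134, 0.2686], E[r] = 0.9299, γ^t·E[r] = 0.243778, running G = 3.530536
t=7: π = [0.1780, 0.2401, 0.3134, 0.2686], E[r] = 0.9299, γ^t·E[r] = 0.195022, running G = 3.725558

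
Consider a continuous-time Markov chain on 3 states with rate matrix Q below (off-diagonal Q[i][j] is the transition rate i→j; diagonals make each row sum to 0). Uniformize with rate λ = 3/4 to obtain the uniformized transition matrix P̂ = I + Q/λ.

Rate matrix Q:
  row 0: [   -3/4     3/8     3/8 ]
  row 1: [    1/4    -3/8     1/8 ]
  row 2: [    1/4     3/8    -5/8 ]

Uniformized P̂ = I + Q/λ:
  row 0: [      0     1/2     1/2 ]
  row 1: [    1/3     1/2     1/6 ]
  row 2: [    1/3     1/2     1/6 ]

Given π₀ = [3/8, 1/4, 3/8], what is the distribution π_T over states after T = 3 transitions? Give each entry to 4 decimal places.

π = [0.2454, 0.5000, 0.2546]

t=0: π = [0.3750, 0.2500, 0.3750]
t=1: π = [0.2083, 0.5000, 0.2917]
t=2: π = [0.2639, 0.5000, 0.2361]
t=3: π = [0.2454, 0.5000, 0.2546]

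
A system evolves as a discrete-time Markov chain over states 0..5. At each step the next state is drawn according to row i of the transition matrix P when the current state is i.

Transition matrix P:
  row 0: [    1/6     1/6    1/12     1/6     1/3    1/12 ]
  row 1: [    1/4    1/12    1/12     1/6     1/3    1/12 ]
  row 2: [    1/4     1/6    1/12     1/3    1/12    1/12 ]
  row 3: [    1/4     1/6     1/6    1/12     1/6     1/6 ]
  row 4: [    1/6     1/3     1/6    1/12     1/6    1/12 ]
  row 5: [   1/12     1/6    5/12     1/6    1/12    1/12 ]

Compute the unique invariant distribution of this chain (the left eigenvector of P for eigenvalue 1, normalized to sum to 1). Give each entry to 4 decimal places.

Balance equations π_j = Σ_i π_i·P[i][j]:
  π_0 = 1/6·π_0 + 1/4·π_1 + 1/4·π_2 + 1/4·π_3 + 1/6·π_4 + 1/12·π_5
  π_1 = 1/6·π_0 + 1/12·π_1 + 1/6·π_2 + 1/6·π_3 + 1/3·π_4 + 1/6·π_5
  π_2 = 1/12·π_0 + 1/12·π_1 + 1/12·π_2 + 1/6·π_3 + 1/6·π_4 + 5/12·π_5
  π_3 = 1/6·π_0 + 1/6·π_1 + 1/3·π_2 + 1/12·π_3 + 1/12·π_4 + 1/6·π_5
  π_4 = 1/3·π_0 + 1/3·π_1 + 1/12·π_2 + 1/6·π_3 + 1/6·π_4 + 1/12·π_5
  normalize: π_0 + π_1 + π_2 + π_3 + π_4 + π_5 = 1
Solving the linear system gives exactly π = [6726/33683, 6274/33683, 759/5182, 415/2591, 546/2591, 501/5182].

π = [0.1997, 0.1863, 0.1465, 0.1602, 0.2107, 0.0967]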